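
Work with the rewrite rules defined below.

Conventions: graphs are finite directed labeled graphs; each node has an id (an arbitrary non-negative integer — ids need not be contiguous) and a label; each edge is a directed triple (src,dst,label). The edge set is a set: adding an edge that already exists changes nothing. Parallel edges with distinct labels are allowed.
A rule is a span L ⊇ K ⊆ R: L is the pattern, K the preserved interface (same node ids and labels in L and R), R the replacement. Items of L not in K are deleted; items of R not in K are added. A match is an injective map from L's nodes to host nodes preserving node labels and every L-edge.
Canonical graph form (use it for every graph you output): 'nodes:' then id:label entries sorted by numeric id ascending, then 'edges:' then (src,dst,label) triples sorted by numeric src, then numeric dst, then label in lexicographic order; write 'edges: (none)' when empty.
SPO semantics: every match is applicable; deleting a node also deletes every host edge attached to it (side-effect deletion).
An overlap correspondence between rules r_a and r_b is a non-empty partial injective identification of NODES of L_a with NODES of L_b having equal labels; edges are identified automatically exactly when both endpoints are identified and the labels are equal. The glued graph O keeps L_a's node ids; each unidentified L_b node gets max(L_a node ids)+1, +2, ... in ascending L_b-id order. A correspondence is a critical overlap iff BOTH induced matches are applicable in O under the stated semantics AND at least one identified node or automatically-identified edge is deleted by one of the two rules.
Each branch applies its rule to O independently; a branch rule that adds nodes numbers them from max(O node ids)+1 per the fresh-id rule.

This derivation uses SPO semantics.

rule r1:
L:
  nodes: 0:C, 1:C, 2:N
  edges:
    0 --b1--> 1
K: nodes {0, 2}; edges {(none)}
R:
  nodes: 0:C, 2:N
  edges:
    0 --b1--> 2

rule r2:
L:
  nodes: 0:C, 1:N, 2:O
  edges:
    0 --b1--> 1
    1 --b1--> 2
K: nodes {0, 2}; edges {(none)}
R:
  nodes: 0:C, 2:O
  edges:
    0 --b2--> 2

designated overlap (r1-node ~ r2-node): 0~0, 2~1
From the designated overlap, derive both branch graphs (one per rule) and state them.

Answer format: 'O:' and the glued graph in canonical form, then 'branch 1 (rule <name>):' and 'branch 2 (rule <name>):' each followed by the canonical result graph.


O:
nodes: 0:C, 1:C, 2:N, 3:O
edges: (0,1,b1); (0,2,b1); (2,3,b1)
branch 1 (rule r1):
nodes: 0:C, 2:N, 3:O
edges: (0,2,b1); (2,3,b1)
branch 2 (rule r2):
nodes: 0:C, 1:C, 3:O
edges: (0,1,b1); (0,3,b2)


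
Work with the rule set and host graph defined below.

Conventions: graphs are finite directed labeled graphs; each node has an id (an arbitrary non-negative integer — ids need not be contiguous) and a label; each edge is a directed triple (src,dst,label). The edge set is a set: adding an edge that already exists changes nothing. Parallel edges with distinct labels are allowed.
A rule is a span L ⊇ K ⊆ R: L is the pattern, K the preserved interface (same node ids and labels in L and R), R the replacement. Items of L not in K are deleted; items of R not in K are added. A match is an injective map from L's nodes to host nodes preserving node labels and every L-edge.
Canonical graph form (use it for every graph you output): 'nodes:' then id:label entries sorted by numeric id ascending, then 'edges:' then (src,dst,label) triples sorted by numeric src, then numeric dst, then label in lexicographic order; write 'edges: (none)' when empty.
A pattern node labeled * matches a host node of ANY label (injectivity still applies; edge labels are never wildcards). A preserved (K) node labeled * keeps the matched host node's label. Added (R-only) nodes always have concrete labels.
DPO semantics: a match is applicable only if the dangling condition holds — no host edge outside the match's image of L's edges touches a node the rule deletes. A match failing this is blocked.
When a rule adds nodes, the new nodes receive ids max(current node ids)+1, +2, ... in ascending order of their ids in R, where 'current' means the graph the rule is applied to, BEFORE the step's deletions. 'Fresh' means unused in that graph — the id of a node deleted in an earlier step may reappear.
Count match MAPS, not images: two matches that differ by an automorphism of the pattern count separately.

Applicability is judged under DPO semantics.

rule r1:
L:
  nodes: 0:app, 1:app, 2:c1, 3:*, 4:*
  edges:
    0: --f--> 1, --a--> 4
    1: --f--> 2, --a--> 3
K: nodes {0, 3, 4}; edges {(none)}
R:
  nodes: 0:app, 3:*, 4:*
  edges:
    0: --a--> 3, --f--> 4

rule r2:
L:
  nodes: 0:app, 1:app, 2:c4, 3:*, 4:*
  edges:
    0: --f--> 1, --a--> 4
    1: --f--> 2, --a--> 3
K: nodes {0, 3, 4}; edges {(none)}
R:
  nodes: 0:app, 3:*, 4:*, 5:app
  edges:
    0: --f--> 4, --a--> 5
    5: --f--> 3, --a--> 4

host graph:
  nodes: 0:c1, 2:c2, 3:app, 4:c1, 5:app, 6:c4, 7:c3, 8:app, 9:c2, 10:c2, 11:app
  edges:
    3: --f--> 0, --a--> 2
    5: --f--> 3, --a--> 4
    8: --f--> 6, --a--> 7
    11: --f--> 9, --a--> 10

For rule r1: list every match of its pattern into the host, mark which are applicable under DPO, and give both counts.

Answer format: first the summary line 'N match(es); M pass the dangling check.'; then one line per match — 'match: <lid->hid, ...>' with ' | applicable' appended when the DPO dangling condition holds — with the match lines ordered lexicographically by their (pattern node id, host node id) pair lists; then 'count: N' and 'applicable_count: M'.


1 match(es); 1 pass the dangling check.
match: 0->5, 1->3, 2->0, 3->2, 4->4 | applicable
count: 1
applicable_count: 1


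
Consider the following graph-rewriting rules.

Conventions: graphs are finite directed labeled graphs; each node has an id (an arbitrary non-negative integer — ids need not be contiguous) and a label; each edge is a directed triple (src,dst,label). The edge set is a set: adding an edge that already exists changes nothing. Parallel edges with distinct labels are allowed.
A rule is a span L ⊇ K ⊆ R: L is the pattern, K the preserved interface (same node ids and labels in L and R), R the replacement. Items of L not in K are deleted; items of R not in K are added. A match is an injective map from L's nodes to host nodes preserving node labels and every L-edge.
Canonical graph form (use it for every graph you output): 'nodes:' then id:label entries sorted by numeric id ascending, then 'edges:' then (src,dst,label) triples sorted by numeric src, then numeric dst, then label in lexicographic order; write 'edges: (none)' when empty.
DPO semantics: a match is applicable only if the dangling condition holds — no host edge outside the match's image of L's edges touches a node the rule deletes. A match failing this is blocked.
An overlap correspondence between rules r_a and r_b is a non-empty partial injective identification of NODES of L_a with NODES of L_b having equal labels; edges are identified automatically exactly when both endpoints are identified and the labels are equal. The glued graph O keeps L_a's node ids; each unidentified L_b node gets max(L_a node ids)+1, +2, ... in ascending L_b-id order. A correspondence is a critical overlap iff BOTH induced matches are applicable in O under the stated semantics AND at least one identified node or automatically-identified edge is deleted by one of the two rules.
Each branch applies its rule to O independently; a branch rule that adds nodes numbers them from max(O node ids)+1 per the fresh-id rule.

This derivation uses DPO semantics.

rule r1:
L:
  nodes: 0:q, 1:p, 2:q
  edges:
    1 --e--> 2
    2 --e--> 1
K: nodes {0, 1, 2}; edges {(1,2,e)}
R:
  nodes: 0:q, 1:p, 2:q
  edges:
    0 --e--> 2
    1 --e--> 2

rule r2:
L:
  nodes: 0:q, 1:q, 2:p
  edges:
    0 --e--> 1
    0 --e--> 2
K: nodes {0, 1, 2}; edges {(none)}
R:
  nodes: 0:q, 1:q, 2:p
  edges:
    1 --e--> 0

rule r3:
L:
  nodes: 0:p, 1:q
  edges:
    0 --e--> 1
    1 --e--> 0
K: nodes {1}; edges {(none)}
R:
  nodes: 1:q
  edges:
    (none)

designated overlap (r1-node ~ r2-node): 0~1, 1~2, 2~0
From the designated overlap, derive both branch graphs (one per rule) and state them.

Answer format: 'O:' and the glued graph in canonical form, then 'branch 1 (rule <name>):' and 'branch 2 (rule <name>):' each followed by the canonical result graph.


O:
nodes: 0:q, 1:p, 2:q
edges: (1,2,e); (2,0,e); (2,1,e)
branch 1 (rule r1):
nodes: 0:q, 1:p, 2:q
edges: (0,2,e); (1,2,e); (2,0,e)
branch 2 (rule r2):
nodes: 0:q, 1:p, 2:q
edges: (0,2,e); (1,2,e)


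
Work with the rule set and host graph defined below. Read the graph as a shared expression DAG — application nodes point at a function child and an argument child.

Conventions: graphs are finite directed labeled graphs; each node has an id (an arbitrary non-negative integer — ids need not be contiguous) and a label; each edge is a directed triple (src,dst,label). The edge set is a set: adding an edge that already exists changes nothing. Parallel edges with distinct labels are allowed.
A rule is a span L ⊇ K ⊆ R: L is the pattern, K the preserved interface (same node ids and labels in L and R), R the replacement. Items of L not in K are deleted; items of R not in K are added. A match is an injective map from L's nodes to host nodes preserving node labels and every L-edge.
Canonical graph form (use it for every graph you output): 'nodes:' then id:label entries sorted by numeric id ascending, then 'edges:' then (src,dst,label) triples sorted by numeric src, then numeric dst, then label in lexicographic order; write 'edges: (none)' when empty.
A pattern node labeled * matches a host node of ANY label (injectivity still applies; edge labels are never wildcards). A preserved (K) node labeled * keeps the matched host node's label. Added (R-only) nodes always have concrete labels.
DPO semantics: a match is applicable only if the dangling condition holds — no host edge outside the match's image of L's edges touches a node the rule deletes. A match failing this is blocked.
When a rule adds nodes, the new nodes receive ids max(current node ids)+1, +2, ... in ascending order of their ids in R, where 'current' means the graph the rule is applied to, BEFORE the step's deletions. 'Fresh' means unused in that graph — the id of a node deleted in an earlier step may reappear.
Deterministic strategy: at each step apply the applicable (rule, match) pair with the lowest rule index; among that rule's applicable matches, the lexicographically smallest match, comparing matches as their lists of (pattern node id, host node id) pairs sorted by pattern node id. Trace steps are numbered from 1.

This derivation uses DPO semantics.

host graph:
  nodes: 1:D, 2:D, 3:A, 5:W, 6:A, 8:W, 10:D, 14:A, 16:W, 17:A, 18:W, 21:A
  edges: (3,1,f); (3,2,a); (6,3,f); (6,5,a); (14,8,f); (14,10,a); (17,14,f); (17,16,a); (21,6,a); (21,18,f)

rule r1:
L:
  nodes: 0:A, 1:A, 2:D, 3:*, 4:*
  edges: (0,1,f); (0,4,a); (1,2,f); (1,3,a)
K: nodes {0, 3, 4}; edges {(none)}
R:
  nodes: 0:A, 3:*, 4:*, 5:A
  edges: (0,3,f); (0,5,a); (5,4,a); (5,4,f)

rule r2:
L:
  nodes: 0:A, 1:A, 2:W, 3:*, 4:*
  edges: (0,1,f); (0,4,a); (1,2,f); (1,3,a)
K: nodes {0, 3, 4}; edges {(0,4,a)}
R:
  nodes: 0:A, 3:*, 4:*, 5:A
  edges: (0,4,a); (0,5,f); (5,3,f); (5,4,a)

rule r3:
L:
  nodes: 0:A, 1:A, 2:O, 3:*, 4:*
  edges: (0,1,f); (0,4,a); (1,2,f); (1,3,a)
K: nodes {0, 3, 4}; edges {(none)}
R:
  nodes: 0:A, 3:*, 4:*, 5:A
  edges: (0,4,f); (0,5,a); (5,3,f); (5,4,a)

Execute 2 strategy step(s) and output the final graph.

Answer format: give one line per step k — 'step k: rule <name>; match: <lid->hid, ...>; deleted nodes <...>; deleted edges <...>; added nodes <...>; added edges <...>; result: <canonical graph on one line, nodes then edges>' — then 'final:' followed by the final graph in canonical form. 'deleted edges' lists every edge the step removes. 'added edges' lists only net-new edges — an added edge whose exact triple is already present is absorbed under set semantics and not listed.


step 1: rule r1; match: 0->6, 1->3, 2->1, 3->2, 4->5; deleted nodes 1, 3; deleted edges (3,1,f); (3,2,a); (6,3,f); (6,5,a); added nodes 22; added edges (6,2,f); (6,22,a); (22,5,a); (22,5,f); result: nodes: 2:D, 5:W, 6:A, 8:W, 10:D, 14:A, 16:W, 17:A, 18:W, 21:A, 22:A edges: (6,2,f); (6,22,a); (14,8,f); (14,10,a); (17,14,f); (17,16,a); (21,6,a); (21,18,f); (22,5,a); (22,5,f)
step 2: rule r2; match: 0->17, 1->14, 2->8, 3->10, 4->16; deleted nodes 8, 14; deleted edges (14,8,f); (14,10,a); (17,14,f); added nodes 23; added edges (17,23,f); (23,10,f); (23,16,a); result: nodes: 2:D, 5:W, 6:A, 10:D, 16:W, 17:A, 18:W, 21:A, 22:A, 23:A edges: (6,2,f); (6,22,a); (17,16,a); (17,23,f); (21,6,a); (21,18,f); (22,5,a); (22,5,f); (23,10,f); (23,16,a)
final:
nodes: 2:D, 5:W, 6:A, 10:D, 16:W, 17:A, 18:W, 21:A, 22:A, 23:A
edges: (6,2,f); (6,22,a); (17,16,a); (17,23,f); (21,6,a); (21,18,f); (22,5,a); (22,5,f); (23,10,f); (23,16,a)


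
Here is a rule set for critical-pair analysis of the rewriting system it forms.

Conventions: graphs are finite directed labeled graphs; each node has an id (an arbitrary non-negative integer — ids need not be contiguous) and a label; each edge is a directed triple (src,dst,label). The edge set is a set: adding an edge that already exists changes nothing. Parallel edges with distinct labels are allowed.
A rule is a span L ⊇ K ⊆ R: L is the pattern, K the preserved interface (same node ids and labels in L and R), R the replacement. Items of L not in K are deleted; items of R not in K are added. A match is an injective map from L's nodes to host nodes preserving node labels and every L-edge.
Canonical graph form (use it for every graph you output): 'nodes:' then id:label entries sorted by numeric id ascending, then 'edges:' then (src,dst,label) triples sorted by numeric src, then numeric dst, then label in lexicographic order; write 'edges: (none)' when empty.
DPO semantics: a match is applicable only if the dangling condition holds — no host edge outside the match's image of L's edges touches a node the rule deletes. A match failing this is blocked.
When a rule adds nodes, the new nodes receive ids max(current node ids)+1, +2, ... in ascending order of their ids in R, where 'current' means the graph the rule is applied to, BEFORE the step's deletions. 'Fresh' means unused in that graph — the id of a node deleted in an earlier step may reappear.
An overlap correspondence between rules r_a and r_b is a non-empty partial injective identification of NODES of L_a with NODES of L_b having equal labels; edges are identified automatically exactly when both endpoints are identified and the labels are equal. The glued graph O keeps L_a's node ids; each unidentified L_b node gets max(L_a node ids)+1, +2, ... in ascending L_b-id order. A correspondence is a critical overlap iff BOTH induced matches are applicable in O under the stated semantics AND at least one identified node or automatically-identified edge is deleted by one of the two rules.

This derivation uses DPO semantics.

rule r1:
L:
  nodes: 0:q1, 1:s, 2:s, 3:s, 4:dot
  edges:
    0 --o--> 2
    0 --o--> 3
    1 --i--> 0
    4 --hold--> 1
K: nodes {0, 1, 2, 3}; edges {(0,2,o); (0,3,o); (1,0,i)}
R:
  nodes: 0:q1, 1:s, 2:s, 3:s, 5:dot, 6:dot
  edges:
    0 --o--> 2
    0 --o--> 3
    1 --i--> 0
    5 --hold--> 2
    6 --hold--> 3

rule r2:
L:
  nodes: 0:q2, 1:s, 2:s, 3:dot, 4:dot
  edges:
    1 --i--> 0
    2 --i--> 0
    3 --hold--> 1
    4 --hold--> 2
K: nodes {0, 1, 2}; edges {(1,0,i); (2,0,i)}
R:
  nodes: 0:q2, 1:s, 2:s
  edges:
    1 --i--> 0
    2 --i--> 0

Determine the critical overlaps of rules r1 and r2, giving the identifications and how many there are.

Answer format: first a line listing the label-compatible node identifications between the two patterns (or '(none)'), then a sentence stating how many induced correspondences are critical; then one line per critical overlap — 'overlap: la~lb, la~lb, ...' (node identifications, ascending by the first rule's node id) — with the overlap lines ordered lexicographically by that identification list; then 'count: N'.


label-compatible node identifications between L(r1) and L(r2): 1~1, 1~2, 2~1, 2~2, 3~1, 3~2, 4~3, 4~4
6 of the induced correspondences are critical overlaps of r1 and r2.
overlap: 1~1, 2~2, 4~3
overlap: 1~1, 3~2, 4~3
overlap: 1~1, 4~3
overlap: 1~2, 2~1, 4~4
overlap: 1~2, 3~1, 4~4
overlap: 1~2, 4~4
count: 6


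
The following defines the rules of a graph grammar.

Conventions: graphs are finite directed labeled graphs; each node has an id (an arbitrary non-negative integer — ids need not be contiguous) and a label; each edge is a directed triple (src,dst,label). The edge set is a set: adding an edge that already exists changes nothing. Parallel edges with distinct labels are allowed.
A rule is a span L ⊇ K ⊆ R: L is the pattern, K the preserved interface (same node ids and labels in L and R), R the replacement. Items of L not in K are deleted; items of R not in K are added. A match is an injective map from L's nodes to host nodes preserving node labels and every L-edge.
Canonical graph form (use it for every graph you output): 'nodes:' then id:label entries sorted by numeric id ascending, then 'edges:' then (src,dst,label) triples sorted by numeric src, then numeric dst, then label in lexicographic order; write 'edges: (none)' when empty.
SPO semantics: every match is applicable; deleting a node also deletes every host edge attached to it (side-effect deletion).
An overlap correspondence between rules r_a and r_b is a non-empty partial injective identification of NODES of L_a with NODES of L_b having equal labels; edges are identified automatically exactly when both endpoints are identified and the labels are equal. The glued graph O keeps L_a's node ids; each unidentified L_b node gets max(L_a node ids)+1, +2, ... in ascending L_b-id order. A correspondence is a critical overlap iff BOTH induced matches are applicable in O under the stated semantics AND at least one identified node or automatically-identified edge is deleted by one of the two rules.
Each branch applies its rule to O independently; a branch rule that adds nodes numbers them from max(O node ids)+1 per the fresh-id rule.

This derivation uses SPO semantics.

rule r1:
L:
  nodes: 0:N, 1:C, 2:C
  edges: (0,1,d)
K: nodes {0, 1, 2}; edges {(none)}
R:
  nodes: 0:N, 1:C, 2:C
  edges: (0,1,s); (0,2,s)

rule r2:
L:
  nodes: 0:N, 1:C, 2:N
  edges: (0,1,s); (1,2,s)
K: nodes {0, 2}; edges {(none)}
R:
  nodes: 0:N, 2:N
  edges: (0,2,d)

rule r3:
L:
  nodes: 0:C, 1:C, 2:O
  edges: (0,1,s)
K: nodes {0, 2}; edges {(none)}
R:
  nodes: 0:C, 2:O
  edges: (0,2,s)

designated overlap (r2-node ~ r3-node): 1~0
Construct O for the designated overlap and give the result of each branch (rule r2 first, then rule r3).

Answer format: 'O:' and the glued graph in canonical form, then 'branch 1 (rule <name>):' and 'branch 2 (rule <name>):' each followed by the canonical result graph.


O:
nodes: 0:N, 1:C, 2:N, 3:C, 4:O
edges: (0,1,s); (1,2,s); (1,3,s)
branch 1 (rule r2):
nodes: 0:N, 2:N, 3:C, 4:O
edges: (0,2,d)
branch 2 (rule r3):
nodes: 0:N, 1:C, 2:N, 4:O
edges: (0,1,s); (1,2,s); (1,4,s)


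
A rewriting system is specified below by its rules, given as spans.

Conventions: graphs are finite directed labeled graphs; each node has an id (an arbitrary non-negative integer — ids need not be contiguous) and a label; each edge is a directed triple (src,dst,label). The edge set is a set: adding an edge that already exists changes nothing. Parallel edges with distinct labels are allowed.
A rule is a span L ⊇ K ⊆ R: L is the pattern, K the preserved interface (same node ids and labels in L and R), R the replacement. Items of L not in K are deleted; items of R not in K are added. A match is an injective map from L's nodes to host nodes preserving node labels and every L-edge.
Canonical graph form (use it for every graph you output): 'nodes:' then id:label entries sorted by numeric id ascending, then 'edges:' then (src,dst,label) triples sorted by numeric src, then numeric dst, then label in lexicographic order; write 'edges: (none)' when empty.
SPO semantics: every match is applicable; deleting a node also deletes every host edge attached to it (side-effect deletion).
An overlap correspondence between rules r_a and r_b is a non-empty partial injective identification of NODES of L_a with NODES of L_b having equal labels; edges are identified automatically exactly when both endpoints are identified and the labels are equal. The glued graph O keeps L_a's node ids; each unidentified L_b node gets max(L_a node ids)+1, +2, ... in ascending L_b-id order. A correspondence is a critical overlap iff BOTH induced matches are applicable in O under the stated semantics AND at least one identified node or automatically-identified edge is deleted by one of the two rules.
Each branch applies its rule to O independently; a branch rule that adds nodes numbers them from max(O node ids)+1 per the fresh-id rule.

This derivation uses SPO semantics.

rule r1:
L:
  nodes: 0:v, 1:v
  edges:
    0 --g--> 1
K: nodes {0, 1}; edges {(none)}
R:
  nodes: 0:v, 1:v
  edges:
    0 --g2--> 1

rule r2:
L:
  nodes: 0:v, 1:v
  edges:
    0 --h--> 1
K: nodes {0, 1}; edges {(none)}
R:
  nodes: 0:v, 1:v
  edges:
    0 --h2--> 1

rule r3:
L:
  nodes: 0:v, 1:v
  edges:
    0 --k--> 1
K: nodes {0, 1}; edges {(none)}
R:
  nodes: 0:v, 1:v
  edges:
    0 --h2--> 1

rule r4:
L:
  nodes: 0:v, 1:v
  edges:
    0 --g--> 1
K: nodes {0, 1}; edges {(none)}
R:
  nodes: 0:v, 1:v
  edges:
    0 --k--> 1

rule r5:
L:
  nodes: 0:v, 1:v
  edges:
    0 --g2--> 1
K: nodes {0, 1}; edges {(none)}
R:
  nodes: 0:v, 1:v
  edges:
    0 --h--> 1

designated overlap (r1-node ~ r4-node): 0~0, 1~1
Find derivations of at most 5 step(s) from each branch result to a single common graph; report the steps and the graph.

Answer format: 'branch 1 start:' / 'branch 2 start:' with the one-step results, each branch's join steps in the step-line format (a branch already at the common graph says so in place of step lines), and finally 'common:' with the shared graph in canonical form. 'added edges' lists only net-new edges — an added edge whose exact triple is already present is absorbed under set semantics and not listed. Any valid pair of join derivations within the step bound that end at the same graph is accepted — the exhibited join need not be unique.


branch 1 start:
nodes: 0:v, 1:v
edges: (0,1,g2)
branch 2 start:
nodes: 0:v, 1:v
edges: (0,1,k)
branch 1 step 1: rule r5; match: 0->0, 1->1; deleted nodes (none); deleted edges (0,1,g2); added nodes (none); added edges (0,1,h); result: nodes: 0:v, 1:v edges: (0,1,h)
branch 1 step 2: rule r2; match: 0->0, 1->1; deleted nodes (none); deleted edges (0,1,h); added nodes (none); added edges (0,1,h2); result: nodes: 0:v, 1:v edges: (0,1,h2)
branch 2 step 1: rule r3; match: 0->0, 1->1; deleted nodes (none); deleted edges (0,1,k); added nodes (none); added edges (0,1,h2); result: nodes: 0:v, 1:v edges: (0,1,h2)
common:
nodes: 0:v, 1:v
edges: (0,1,h2)


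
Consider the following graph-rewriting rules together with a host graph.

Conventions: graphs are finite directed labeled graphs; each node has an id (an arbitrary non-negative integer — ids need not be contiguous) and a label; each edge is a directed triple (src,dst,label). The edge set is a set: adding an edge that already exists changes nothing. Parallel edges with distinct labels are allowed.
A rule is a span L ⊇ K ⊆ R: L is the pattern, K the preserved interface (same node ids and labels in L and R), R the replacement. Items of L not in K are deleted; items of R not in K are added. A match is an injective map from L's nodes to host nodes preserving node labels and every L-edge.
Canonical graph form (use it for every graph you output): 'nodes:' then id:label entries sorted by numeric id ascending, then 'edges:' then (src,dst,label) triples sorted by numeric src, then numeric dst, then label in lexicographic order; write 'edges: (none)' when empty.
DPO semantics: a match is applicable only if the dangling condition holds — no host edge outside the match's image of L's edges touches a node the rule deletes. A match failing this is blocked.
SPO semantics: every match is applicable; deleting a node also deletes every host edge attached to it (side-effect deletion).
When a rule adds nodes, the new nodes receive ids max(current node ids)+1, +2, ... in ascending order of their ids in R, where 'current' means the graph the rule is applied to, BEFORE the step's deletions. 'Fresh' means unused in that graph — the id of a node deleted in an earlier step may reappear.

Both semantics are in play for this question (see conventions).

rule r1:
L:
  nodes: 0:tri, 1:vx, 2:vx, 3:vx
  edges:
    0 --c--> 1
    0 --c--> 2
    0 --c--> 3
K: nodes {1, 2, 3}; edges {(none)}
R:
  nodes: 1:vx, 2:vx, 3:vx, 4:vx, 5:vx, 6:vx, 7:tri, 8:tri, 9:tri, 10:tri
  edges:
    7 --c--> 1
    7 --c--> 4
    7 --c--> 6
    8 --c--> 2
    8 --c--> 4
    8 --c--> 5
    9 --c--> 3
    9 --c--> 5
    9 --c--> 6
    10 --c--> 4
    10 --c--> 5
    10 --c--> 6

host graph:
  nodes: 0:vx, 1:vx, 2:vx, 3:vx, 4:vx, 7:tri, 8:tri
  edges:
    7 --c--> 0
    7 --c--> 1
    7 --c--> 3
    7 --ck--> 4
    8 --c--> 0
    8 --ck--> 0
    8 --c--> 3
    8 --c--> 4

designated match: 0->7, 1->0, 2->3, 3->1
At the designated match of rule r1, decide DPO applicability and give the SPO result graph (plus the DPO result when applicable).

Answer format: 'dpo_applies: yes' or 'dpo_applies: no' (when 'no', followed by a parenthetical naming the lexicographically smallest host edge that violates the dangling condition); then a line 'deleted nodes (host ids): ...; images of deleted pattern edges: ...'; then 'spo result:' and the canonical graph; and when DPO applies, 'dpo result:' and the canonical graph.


dpo_applies: no
(the rule deletes node 7, which keeps host edge (7,4,ck) outside the match image — the dangling condition fails, DPO blocks; SPO proceeds and side-deletes such edges)
deleted nodes (host ids): 7; images of deleted pattern edges: (7,0,c); (7,1,c); (7,3,c)
spo result:
nodes: 0:vx, 1:vx, 2:vx, 3:vx, 4:vx, 8:tri, 9:vx, 10:vx, 11:vx, 12:tri, 13:tri, 14:tri, 15:tri
edges: (8,0,c); (8,0,ck); (8,3,c); (8,4,c); (12,0,c); (12,9,c); (12,11,c); (13,3,c); (13,9,c); (13,10,c); (14,1,c); (14,10,c); (14,11,c); (15,9,c); (15,10,c); (15,11,c)


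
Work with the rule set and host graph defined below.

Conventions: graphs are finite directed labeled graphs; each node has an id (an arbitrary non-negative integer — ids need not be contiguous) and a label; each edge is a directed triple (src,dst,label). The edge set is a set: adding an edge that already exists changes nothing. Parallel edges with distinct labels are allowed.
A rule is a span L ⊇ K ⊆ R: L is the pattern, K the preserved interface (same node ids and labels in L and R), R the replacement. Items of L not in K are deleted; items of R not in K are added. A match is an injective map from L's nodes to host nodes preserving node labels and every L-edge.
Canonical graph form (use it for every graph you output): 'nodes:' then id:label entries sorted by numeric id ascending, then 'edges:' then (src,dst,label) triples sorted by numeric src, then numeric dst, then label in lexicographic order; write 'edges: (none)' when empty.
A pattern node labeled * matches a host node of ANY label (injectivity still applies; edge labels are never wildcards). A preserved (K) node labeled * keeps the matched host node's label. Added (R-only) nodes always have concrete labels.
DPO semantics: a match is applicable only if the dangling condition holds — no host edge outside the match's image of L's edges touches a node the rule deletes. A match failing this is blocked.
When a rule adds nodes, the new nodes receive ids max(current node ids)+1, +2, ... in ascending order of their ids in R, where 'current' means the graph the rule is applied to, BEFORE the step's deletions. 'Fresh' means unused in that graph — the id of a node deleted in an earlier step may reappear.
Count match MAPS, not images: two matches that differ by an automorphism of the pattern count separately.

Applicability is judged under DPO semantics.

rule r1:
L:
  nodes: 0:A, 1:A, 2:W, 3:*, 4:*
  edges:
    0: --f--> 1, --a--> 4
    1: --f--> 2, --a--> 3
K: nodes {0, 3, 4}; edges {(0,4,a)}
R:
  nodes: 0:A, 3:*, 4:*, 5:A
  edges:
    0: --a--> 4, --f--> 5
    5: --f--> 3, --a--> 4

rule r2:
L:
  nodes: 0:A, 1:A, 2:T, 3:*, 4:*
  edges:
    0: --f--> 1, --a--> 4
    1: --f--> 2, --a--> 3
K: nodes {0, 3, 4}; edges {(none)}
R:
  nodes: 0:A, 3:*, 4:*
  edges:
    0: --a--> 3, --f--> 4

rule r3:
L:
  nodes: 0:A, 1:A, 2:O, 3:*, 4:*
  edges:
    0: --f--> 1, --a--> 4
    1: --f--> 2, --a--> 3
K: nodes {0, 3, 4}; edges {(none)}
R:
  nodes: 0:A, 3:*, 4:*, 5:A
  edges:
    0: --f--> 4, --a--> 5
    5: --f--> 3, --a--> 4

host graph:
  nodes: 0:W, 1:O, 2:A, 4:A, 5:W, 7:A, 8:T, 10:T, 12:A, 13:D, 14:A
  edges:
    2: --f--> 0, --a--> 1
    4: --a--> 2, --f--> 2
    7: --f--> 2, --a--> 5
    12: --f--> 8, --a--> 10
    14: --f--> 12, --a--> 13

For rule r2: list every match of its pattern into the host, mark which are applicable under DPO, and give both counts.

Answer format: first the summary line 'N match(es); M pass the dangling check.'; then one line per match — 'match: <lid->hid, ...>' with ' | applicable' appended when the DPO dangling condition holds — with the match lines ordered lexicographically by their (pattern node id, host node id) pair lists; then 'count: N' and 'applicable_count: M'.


1 match(es); 1 pass the dangling check.
match: 0->14, 1->12, 2->8, 3->10, 4->13 | applicable
count: 1
applicable_count: 1


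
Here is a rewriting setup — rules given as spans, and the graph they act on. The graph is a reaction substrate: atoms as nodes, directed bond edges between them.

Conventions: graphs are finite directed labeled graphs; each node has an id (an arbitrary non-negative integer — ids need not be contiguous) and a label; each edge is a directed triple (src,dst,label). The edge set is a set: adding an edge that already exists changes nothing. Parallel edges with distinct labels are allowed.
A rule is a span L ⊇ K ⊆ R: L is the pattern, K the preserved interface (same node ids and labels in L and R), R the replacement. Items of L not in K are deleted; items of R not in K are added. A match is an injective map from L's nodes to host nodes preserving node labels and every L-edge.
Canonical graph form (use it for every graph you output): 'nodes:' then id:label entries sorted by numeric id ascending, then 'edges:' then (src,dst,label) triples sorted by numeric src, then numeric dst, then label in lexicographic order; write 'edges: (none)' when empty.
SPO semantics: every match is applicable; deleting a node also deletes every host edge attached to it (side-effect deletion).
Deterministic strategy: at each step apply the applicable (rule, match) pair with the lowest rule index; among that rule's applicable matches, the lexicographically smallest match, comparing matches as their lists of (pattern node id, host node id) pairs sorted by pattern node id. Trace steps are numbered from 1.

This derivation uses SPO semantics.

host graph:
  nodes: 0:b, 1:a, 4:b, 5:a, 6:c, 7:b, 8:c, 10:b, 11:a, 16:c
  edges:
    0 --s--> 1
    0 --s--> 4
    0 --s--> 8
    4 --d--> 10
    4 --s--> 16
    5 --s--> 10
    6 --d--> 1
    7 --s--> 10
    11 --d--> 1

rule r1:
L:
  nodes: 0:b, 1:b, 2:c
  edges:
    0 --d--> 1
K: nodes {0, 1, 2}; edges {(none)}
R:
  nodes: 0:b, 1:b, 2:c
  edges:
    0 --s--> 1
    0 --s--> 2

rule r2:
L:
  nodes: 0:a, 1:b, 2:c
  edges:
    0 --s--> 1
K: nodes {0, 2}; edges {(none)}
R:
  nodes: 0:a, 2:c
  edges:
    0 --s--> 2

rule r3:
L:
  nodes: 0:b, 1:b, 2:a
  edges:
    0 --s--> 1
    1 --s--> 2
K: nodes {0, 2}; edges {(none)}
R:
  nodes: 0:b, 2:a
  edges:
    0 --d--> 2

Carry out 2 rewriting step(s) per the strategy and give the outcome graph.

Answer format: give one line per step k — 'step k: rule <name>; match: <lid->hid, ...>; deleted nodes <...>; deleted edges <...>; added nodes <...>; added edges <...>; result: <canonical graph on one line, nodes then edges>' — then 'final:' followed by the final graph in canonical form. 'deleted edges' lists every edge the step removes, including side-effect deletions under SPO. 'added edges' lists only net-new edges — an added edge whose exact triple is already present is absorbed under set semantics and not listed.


step 1: rule r1; match: 0->4, 1->10, 2->6; deleted nodes (none); deleted edges (4,10,d); added nodes (none); added edges (4,6,s); (4,10,s); result: nodes: 0:b, 1:a, 4:b, 5:a, 6:c, 7:b, 8:c, 10:b, 11:a, 16:c edges: (0,1,s); (0,4,s); (0,8,s); (4,6,s); (4,10,s); (4,16,s); (5,10,s); (6,1,d); (7,10,s); (11,1,d)
step 2: rule r2; match: 0->5, 1->10, 2->6; deleted nodes 10; deleted edges (4,10,s); (5,10,s); (7,10,s); added nodes (none); added edges (5,6,s); result: nodes: 0:b, 1:a, 4:b, 5:a, 6:c, 7:b, 8:c, 11:a, 16:c edges: (0,1,s); (0,4,s); (0,8,s); (4,6,s); (4,16,s); (5,6,s); (6,1,d); (11,1,d)
final:
nodes: 0:b, 1:a, 4:b, 5:a, 6:c, 7:b, 8:c, 11:a, 16:c
edges: (0,1,s); (0,4,s); (0,8,s); (4,6,s); (4,16,s); (5,6,s); (6,1,d); (11,1,d)


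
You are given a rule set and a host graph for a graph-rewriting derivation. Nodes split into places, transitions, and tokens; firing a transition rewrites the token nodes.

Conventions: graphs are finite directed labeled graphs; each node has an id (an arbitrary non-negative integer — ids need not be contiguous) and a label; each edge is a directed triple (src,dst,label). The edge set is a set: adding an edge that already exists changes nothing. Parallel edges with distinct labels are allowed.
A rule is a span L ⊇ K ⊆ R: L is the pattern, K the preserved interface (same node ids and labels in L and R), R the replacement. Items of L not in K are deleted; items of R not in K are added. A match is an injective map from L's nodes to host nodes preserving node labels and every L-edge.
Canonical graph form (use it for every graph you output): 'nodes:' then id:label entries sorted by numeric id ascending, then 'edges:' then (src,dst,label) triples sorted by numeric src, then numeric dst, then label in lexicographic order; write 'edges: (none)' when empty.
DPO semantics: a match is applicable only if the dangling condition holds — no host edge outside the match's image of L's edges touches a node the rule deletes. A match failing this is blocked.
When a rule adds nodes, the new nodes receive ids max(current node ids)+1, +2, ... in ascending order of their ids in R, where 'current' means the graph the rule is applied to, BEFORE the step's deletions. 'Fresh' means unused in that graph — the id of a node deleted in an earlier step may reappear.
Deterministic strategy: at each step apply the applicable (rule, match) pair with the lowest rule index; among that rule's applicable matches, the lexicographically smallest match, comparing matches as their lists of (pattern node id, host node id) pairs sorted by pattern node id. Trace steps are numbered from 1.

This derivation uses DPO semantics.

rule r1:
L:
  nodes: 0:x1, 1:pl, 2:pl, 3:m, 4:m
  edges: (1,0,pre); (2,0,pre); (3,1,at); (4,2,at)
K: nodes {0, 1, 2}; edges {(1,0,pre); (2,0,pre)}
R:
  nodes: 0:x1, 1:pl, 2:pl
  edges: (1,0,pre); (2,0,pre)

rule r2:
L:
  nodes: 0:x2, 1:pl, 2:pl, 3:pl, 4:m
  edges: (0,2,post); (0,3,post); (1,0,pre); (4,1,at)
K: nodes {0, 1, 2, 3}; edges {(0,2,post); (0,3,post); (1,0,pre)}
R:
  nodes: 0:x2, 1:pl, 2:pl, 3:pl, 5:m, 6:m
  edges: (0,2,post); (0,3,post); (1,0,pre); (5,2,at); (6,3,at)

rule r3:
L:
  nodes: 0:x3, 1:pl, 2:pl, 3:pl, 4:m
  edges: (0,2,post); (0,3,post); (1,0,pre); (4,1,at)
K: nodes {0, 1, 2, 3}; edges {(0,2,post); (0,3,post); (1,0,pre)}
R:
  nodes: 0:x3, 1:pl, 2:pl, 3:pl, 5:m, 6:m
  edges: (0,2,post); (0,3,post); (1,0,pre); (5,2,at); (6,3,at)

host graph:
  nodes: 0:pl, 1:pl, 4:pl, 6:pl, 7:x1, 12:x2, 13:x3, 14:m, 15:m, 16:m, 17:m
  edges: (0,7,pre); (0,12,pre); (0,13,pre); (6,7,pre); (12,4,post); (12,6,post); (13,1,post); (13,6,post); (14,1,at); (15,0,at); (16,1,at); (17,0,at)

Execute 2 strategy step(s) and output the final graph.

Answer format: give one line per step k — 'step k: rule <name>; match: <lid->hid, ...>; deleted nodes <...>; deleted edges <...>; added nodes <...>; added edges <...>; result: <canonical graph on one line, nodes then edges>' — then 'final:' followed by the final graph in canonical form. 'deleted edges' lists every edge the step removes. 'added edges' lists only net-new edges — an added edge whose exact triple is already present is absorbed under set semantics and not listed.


step 1: rule r2; match: 0->12, 1->0, 2->4, 3->6, 4->15; deleted nodes 15; deleted edges (15,0,at); added nodes 18, 19; added edges (18,4,at); (19,6,at); result: nodes: 0:pl, 1:pl, 4:pl, 6:pl, 7:x1, 12:x2, 13:x3, 14:m, 16:m, 17:m, 18:m, 19:m edges: (0,7,pre); (0,12,pre); (0,13,pre); (6,7,pre); (12,4,post); (12,6,post); (13,1,post); (13,6,post); (14,1,at); (16,1,at); (17,0,at); (18,4,at); (19,6,at)
step 2: rule r1; match: 0->7, 1->0, 2->6, 3->17, 4->19; deleted nodes 17, 19; deleted edges (17,0,at); (19,6,at); added nodes (none); added edges (none); result: nodes: 0:pl, 1:pl, 4:pl, 6:pl, 7:x1, 12:x2, 13:x3, 14:m, 16:m, 18:m edges: (0,7,pre); (0,12,pre); (0,13,pre); (6,7,pre); (12,4,post); (12,6,post); (13,1,post); (13,6,post); (14,1,at); (16,1,at); (18,4,at)
final:
nodes: 0:pl, 1:pl, 4:pl, 6:pl, 7:x1, 12:x2, 13:x3, 14:m, 16:m, 18:m
edges: (0,7,pre); (0,12,pre); (0,13,pre); (6,7,pre); (12,4,post); (12,6,post); (13,1,post); (13,6,post); (14,1,at); (16,1,at); (18,4,at)


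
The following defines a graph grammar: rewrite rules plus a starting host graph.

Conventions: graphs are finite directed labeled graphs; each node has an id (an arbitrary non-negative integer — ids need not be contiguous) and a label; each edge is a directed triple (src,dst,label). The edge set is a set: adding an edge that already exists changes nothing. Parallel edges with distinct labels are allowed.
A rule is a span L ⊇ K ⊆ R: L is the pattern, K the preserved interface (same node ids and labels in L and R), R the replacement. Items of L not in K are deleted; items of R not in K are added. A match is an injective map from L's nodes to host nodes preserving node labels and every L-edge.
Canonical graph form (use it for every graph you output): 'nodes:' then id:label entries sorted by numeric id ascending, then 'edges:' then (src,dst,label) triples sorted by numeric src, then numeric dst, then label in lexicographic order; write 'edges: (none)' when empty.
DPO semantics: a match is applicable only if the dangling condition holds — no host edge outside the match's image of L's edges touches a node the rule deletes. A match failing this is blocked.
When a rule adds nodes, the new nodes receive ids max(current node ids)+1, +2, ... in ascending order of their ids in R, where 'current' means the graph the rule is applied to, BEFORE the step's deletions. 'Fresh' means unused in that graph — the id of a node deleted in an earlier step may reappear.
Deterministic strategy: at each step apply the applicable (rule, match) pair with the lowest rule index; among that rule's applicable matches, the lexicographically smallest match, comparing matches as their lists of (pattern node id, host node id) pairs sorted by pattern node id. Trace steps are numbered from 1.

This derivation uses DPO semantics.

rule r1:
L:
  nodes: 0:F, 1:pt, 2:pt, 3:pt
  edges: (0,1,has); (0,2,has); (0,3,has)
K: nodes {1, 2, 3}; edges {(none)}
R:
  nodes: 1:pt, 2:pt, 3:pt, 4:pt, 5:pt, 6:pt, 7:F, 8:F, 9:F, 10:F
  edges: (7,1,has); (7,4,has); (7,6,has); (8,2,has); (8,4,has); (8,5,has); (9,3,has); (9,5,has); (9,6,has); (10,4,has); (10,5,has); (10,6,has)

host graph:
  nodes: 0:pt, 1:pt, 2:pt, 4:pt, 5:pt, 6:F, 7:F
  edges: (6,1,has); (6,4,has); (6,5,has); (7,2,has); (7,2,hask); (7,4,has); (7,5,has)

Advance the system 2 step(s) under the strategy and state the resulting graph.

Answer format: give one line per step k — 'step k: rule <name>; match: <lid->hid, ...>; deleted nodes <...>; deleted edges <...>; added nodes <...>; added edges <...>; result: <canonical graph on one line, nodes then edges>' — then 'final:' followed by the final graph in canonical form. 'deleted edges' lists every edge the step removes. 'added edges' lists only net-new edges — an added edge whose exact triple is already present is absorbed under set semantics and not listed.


step 1: rule r1; match: 0->6, 1->1, 2->4, 3->5; deleted nodes 6; deleted edges (6,1,has); (6,4,has); (6,5,has); added nodes 8, 9, 10, 11, 12, 13, 14; added edges (11,1,has); (11,8,has); (11,10,has); (12,4,has); (12,8,has); (12,9,has); (13,5,has); (13,9,has); (13,10,has); (14,8,has); (14,9,has); (14,10,has); result: nodes: 0:pt, 1:pt, 2:pt, 4:pt, 5:pt, 7:F, 8:pt, 9:pt, 10:pt, 11:F, 12:F, 13:F, 14:F edges: (7,2,has); (7,2,hask); (7,4,has); (7,5,has); (11,1,has); (11,8,has); (11,10,has); (12,4,has); (12,8,has); (12,9,has); (13,5,has); (13,9,has); (13,10,has); (14,8,has); (14,9,has); (14,10,has)
step 2: rule r1; match: 0->11, 1->1, 2->8, 3->10; deleted nodes 11; deleted edges (11,1,has); (11,8,has); (11,10,has); added nodes 15, 16, 17, 18, 19, 20, 21; added edges (18,1,has); (18,15,has); (18,17,has); (19,8,has); (19,15,has); (19,16,has); (20,10,has); (20,16,has); (20,17,has); (21,15,has); (21,16,has); (21,17,has); result: nodes: 0:pt, 1:pt, 2:pt, 4:pt, 5:pt, 7:F, 8:pt, 9:pt, 10:pt, 12:F, 13:F, 14:F, 15:pt, 16:pt, 17:pt, 18:F, 19:F, 20:F, 21:F edges: (7,2,has); (7,2,hask); (7,4,has); (7,5,has); (12,4,has); (12,8,has); (12,9,has); (13,5,has); (13,9,has); (13,10,has); (14,8,has); (14,9,has); (14,10,has); (18,1,has); (18,15,has); (18,17,has); (19,8,has); (19,15,has); (19,16,has); (20,10,has); (20,16,has); (20,17,has); (21,15,has); (21,16,has); (21,17,has)
final:
nodes: 0:pt, 1:pt, 2:pt, 4:pt, 5:pt, 7:F, 8:pt, 9:pt, 10:pt, 12:F, 13:F, 14:F, 15:pt, 16:pt, 17:pt, 18:F, 19:F, 20:F, 21:F
edges: (7,2,has); (7,2,hask); (7,4,has); (7,5,has); (12,4,has); (12,8,has); (12,9,has); (13,5,has); (13,9,has); (13,10,has); (14,8,has); (14,9,has); (14,10,has); (18,1,has); (18,15,has); (18,17,has); (19,8,has); (19,15,has); (19,16,has); (20,10,has); (20,16,has); (20,17,has); (21,15,has); (21,16,has); (21,17,has)
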